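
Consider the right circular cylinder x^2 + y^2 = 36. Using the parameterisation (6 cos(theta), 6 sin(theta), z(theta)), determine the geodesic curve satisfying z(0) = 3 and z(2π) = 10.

Parameterise the cylinder of radius R = 6 as
    r(θ) = (6 cos θ, 6 sin θ, z(θ)).
The arc-length element is
    ds = sqrt(36 + (dz/dθ)^2) dθ,
so the Lagrangian is L = sqrt(36 + z'^2).
L depends on z' only, not on z or θ, so ∂L/∂z = 0 and
    ∂L/∂z' = z' / sqrt(36 + z'^2).
The Euler-Lagrange equation gives
    d/dθ( z' / sqrt(36 + z'^2) ) = 0,
so z' is constant. Integrating once:
    z(θ) = a θ + b,
a helix on the cylinder (a straight line when the cylinder is unrolled). The constants a, b are determined by the endpoint conditions.
With endpoint conditions z(0) = 3 and z(2π) = 10: from z(0) = b we get b = 3, and a·2π + 3 = 10 gives a = 7/(2π), so
    z(θ) = (7/(2π)) θ + 3.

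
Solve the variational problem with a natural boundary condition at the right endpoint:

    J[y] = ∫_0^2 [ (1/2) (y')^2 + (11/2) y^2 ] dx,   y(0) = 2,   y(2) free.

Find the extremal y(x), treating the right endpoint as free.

The Lagrangian L = (1/2) (y')^2 + (11/2) y^2 gives
    ∂L/∂y = 11 y,   ∂L/∂y' = y'.
Euler-Lagrange: y'' − 11 y = 0.
With k = sqrt(11), the general solution is
    y(x) = A cosh(sqrt(11) x) + B sinh(sqrt(11) x).
Fixed left endpoint y(0) = 2 ⇒ A = 2.
The right endpoint x = 2 is free, so the natural (transversality) condition is ∂L/∂y' |_{x=2} = 0, i.e. y'(2) = 0.
Compute y'(x) = A k sinh(k x) + B k cosh(k x), so
    y'(2) = A k sinh(k·2) + B k cosh(k·2) = 0
    ⇒ B = −A tanh(k·2) = − 2 tanh(sqrt(11)·2).
Therefore the extremal is
    y(x) = 2 cosh(sqrt(11) x) − 2 tanh(sqrt(11)·2) sinh(sqrt(11) x).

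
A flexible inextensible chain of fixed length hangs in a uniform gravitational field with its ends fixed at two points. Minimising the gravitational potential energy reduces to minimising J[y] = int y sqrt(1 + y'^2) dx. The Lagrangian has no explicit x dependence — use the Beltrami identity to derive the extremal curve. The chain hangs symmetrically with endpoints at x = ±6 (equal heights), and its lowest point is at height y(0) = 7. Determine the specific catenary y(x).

The Lagrangian L(y, y') = y sqrt(1 + y'^2) has no explicit x dependence, so the Beltrami identity applies:
    L − y' ∂L/∂y' = C.
Compute ∂L/∂y' = y · y' / sqrt(1 + y'^2). Then
    L − y' ∂L/∂y'
    = y sqrt(1 + y'^2) − y · y'^2 / sqrt(1 + y'^2)
    = y (1 + y'^2 − y'^2) / sqrt(1 + y'^2)
    = y / sqrt(1 + y'^2) = C.
Squaring gives y^2 = C^2 (1 + y'^2), i.e.
    y'^2 = y^2 / C^2 − 1.
Separating variables,
    dy / sqrt(y^2 − C^2) = dx / C,
and integrating gives arccosh(y / C) = (x − a)/C, so
    y(x) = C cosh((x − a)/C),
the catenary. The constants C and a are fixed by the two endpoint conditions (and, for the hanging-chain problem, the length constraint selects C).
Now fit the given data. The endpoints x = ±6 are symmetric at equal height, so the catenary is even about its minimum: a = 0 and y(x) = C cosh(x/C). The lowest point is y(0) = C cosh(0) = C, and we are told y(0) = 7, so C = 7. Therefore
    y(x) = 7 cosh(x/7),
and at the endpoints
    y(±6) = 7 cosh(6/7).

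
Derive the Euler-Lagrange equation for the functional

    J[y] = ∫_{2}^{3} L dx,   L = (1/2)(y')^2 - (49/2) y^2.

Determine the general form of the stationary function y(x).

The Lagrangian is L = (1/2)(y')^2 - (49/2) y^2.
∂L/∂y = -49y.
∂L/∂y' = y'.
The Euler-Lagrange equation d/dx(∂L/∂y') − ∂L/∂y = 0 becomes:
    y'' + 49 y = 0
General solution: y(x) = A sin(7x) + B cos(7x), where A and B are arbitrary constants fixed by the endpoint conditions.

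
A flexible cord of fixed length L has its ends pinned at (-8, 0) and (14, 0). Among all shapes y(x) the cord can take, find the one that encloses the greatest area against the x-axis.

Set up the augmented Lagrangian using a multiplier λ for the length constraint:
    F(y, y') = y − λ sqrt(1 + y'^2).
F has no explicit x dependence, so the Beltrami identity yields a first integral
    F − y' ∂F/∂y' = C.
Compute ∂F/∂y' = −λ y' / sqrt(1 + y'^2). Then
    y − λ sqrt(1 + y'^2) + λ y'^2 / sqrt(1 + y'^2) = C
    ⇒  y − λ / sqrt(1 + y'^2) = C.
Solving for y' and integrating gives
    (x − a)^2 + (y − b)^2 = λ^2,
a circular arc of radius λ. The constants a, b are determined by the endpoint conditions y(-8) = y(14) = 0, and λ is fixed implicitly by the length constraint
    ∫_{-8}^{14} sqrt(1 + y'^2) dx = L.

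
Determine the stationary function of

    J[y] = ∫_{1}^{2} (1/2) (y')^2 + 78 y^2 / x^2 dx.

The Lagrangian is L = (1/2) (y')^2 + 78 y^2 / x^2.
Compute ∂L/∂y = 156y/x^2, ∂L/∂y' = y'.
The Euler-Lagrange equation d/dx(∂L/∂y') − ∂L/∂y = 0 reduces to
    y'' − 156/x^2 · y = 0  (x > 0).
Its general solution is
    y(x) = A x^13 + B x^(-12),
with A, B fixed by the endpoint conditions.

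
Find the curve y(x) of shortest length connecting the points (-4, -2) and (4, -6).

Arc-length functional: J[y] = ∫ sqrt(1 + (y')^2) dx.
Lagrangian L = sqrt(1 + (y')^2) has no explicit y dependence, so ∂L/∂y = 0 and the Euler-Lagrange equation gives
    d/dx( y' / sqrt(1 + (y')^2) ) = 0  ⇒  y' / sqrt(1 + (y')^2) = const.
Hence y' is constant, so y(x) is affine.
Fitting the endpoints (-4, -2) and (4, -6):
    slope m = ((-6) − (-2)) / (4 − (-4)) = -1/2,
    intercept c = (-2) − m·(-4) = -4.
Extremal: y(x) = (-1/2) x - 4.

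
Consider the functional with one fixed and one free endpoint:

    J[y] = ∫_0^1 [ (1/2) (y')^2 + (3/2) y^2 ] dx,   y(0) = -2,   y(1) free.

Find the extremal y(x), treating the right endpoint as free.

The Lagrangian L = (1/2) (y')^2 + (3/2) y^2 gives
    ∂L/∂y = 3 y,   ∂L/∂y' = y'.
Euler-Lagrange: y'' − 3 y = 0.
With k = sqrt(3), the general solution is
    y(x) = A cosh(sqrt(3) x) + B sinh(sqrt(3) x).
Fixed left endpoint y(0) = -2 ⇒ A = -2.
The right endpoint x = 1 is free, so the natural (transversality) condition is ∂L/∂y' |_{x=1} = 0, i.e. y'(1) = 0.
Compute y'(x) = A k sinh(k x) + B k cosh(k x), so
    y'(1) = A k sinh(k·1) + B k cosh(k·1) = 0
    ⇒ B = −A tanh(k·1) = 2 tanh(sqrt(3)·1).
Therefore the extremal is
    y(x) = −2 cosh(sqrt(3) x) + 2 tanh(sqrt(3)·1) sinh(sqrt(3) x).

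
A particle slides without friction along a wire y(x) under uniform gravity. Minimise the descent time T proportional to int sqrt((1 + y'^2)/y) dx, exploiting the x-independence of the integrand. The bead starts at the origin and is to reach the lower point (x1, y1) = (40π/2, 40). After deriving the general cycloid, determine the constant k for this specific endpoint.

The Lagrangian L = sqrt((1 + y'^2) / y) has no explicit x dependence, so the Beltrami identity applies:
    L − y' ∂L/∂y' = C.
Compute ∂L/∂y' = y' / sqrt(y (1 + y'^2)).
Substitute:
    sqrt((1 + y'^2)/y) − y'·y' / sqrt(y (1 + y'^2))
    = (1 + y'^2) / sqrt(y (1 + y'^2)) − y'^2 / sqrt(y (1 + y'^2))
    = 1 / sqrt(y (1 + y'^2)) = C.
Squaring and rearranging gives the first integral
    y (1 + y'^2) = 1/C^2 =: k   (constant).
Solving this first-order ODE by the substitution
    y = (k/2)(1 − cos θ)
yields the cycloid parameterisation
    x(θ) = (k/2)(θ − sin θ),   y(θ) = (k/2)(1 − cos θ).
The constant k is fixed by the endpoint condition.
Now fit the given lower endpoint (x1, y1) = (40π/2, 40). At the bottom of the first arch (θ = π), the parametric equations give
    y(π) = (k/2)(1 − cos π) = k,
    x(π) = (k/2)(π − sin π) = kπ/2.
Matching y(π) = 40 gives k = 40, consistent with x(π) = 40π/2. Therefore the specific cycloid is
    x(θ) = (40/2)(θ − sin θ),   y(θ) = (40/2)(1 − cos θ).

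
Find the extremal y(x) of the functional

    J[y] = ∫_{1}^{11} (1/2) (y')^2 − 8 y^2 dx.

The Lagrangian is L = (1/2) (y')^2 − 8 y^2.
Compute ∂L/∂y = -16y, ∂L/∂y' = y'.
The Euler-Lagrange equation d/dx(∂L/∂y') − ∂L/∂y = 0 reduces to
    y'' + 16 y = 0.
Its general solution is
    y(x) = A sin(4x) + B cos(4x),
with A, B fixed by the endpoint conditions.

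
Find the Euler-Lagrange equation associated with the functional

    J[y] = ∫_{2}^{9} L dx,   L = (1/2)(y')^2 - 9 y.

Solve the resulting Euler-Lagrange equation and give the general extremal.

The Lagrangian is L = (1/2)(y')^2 - 9 y.
∂L/∂y = -9.
∂L/∂y' = y'.
The Euler-Lagrange equation d/dx(∂L/∂y') − ∂L/∂y = 0 becomes:
    y'' + 9 = 0
General solution: y(x) = -(9/2) x^2 + A x + B, where A and B are arbitrary constants fixed by the endpoint conditions.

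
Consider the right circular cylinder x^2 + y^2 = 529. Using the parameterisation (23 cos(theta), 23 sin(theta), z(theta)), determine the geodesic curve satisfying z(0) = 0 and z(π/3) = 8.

Parameterise the cylinder of radius R = 23 as
    r(θ) = (23 cos θ, 23 sin θ, z(θ)).
The arc-length element is
    ds = sqrt(529 + (dz/dθ)^2) dθ,
so the Lagrangian is L = sqrt(529 + z'^2).
L depends on z' only, not on z or θ, so ∂L/∂z = 0 and
    ∂L/∂z' = z' / sqrt(529 + z'^2).
The Euler-Lagrange equation gives
    d/dθ( z' / sqrt(529 + z'^2) ) = 0,
so z' is constant. Integrating once:
    z(θ) = a θ + b,
a helix on the cylinder (a straight line when the cylinder is unrolled). The constants a, b are determined by the endpoint conditions.
With endpoint conditions z(0) = 0 and z(π/3) = 8: from z(0) = b we get b = 0, and a·π/3 + 0 = 8 gives a = 24/π, so
    z(θ) = (24/π) θ.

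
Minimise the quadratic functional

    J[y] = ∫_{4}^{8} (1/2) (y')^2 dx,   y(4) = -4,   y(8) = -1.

The Lagrangian is L = (1/2) (y')^2.
Compute ∂L/∂y = 0, ∂L/∂y' = y'.
The Euler-Lagrange equation d/dx(∂L/∂y') − ∂L/∂y = 0 reduces to
    y'' = 0.
Its general solution is
    y(x) = A x + B,
with A, B fixed by the endpoint conditions.
Applying the endpoint conditions y(4) = -4 and y(8) = -1: solve A·4 + B = -4 and A·8 + B = -1. Subtracting gives A(8 − 4) = -1 − -4, so A = 3/4, and B = -4 − A·4 = -7. Therefore
    y(x) = (3/4) x - 7.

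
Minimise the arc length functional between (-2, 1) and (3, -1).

Arc-length functional: J[y] = ∫ sqrt(1 + (y')^2) dx.
Lagrangian L = sqrt(1 + (y')^2) has no explicit y dependence, so ∂L/∂y = 0 and the Euler-Lagrange equation gives
    d/dx( y' / sqrt(1 + (y')^2) ) = 0  ⇒  y' / sqrt(1 + (y')^2) = const.
Hence y' is constant, so y(x) is affine.
Fitting the endpoints (-2, 1) and (3, -1):
    slope m = ((-1) − 1) / (3 − (-2)) = -2/5,
    intercept c = 1 − m·(-2) = 1/5.
Extremal: y(x) = (-2/5) x + 1/5.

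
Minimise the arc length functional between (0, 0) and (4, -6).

Arc-length functional: J[y] = ∫ sqrt(1 + (y')^2) dx.
Lagrangian L = sqrt(1 + (y')^2) has no explicit y dependence, so ∂L/∂y = 0 and the Euler-Lagrange equation gives
    d/dx( y' / sqrt(1 + (y')^2) ) = 0  ⇒  y' / sqrt(1 + (y')^2) = const.
Hence y' is constant, so y(x) is affine.
Fitting the endpoints (0, 0) and (4, -6):
    slope m = ((-6) − 0) / (4 − 0) = -3/2,
    intercept c = 0 − m·0 = 0.
Extremal: y(x) = (-3/2) x.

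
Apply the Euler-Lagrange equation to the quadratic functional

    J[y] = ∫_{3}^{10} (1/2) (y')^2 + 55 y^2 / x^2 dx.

The Lagrangian is L = (1/2) (y')^2 + 55 y^2 / x^2.
Compute ∂L/∂y = 110y/x^2, ∂L/∂y' = y'.
The Euler-Lagrange equation d/dx(∂L/∂y') − ∂L/∂y = 0 reduces to
    y'' − 110/x^2 · y = 0  (x > 0).
Its general solution is
    y(x) = A x^11 + B x^(-10),
with A, B fixed by the endpoint conditions.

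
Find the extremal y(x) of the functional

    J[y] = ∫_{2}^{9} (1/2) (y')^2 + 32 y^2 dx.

The Lagrangian is L = (1/2) (y')^2 + 32 y^2.
Compute ∂L/∂y = 64y, ∂L/∂y' = y'.
The Euler-Lagrange equation d/dx(∂L/∂y') − ∂L/∂y = 0 reduces to
    y'' − 64 y = 0.
Its general solution is
    y(x) = A e^(8x) + B e^(−8x),
with A, B fixed by the endpoint conditions.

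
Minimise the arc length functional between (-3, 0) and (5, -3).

Arc-length functional: J[y] = ∫ sqrt(1 + (y')^2) dx.
Lagrangian L = sqrt(1 + (y')^2) has no explicit y dependence, so ∂L/∂y = 0 and the Euler-Lagrange equation gives
    d/dx( y' / sqrt(1 + (y')^2) ) = 0  ⇒  y' / sqrt(1 + (y')^2) = const.
Hence y' is constant, so y(x) is affine.
Fitting the endpoints (-3, 0) and (5, -3):
    slope m = ((-3) − 0) / (5 − (-3)) = -3/8,
    intercept c = 0 − m·(-3) = -9/8.
Extremal: y(x) = (-3/8) x - 9/8.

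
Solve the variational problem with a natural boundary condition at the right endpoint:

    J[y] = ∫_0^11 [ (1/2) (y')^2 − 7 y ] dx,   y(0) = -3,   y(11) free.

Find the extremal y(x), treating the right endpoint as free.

The Lagrangian L = (1/2) (y')^2 − 7 y gives
    ∂L/∂y = −7,   ∂L/∂y' = y'.
Euler-Lagrange: d/dx(y') − (−7) = 0, i.e. y'' + 7 = 0, so
    y(x) = −(7/2) x^2 + C1 x + C2.
Fixed left endpoint y(0) = -3 ⇒ C2 = -3.
The right endpoint x = 11 is free, so the natural (transversality) condition is ∂L/∂y' |_{x=11} = 0, i.e. y'(11) = 0.
Compute y'(x) = −7 x + C1, so y'(11) = −77 + C1 = 0 ⇒ C1 = 77.
Therefore the extremal is
    y(x) = −(7/2) x^2 + 77 x − 3.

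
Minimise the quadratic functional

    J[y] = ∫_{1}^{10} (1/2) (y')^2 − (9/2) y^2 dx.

The Lagrangian is L = (1/2) (y')^2 − (9/2) y^2.
Compute ∂L/∂y = -9y, ∂L/∂y' = y'.
The Euler-Lagrange equation d/dx(∂L/∂y') − ∂L/∂y = 0 reduces to
    y'' + 9 y = 0.
Its general solution is
    y(x) = A sin(3x) + B cos(3x),
with A, B fixed by the endpoint conditions.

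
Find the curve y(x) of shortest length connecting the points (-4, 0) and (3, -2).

Arc-length functional: J[y] = ∫ sqrt(1 + (y')^2) dx.
Lagrangian L = sqrt(1 + (y')^2) has no explicit y dependence, so ∂L/∂y = 0 and the Euler-Lagrange equation gives
    d/dx( y' / sqrt(1 + (y')^2) ) = 0  ⇒  y' / sqrt(1 + (y')^2) = const.
Hence y' is constant, so y(x) is affine.
Fitting the endpoints (-4, 0) and (3, -2):
    slope m = ((-2) − 0) / (3 − (-4)) = -2/7,
    intercept c = 0 − m·(-4) = -8/7.
Extremal: y(x) = (-2/7) x - 8/7.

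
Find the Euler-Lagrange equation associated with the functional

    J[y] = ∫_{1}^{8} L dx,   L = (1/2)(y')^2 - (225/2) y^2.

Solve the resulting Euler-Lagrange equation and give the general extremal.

The Lagrangian is L = (1/2)(y')^2 - (225/2) y^2.
∂L/∂y = -225y.
∂L/∂y' = y'.
The Euler-Lagrange equation d/dx(∂L/∂y') − ∂L/∂y = 0 becomes:
    y'' + 225 y = 0
General solution: y(x) = A sin(15x) + B cos(15x), where A and B are arbitrary constants fixed by the endpoint conditions.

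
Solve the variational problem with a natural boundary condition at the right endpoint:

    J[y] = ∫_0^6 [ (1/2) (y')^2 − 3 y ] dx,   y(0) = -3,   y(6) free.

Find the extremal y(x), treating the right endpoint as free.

The Lagrangian L = (1/2) (y')^2 − 3 y gives
    ∂L/∂y = −3,   ∂L/∂y' = y'.
Euler-Lagrange: d/dx(y') − (−3) = 0, i.e. y'' + 3 = 0, so
    y(x) = −(3/2) x^2 + C1 x + C2.
Fixed left endpoint y(0) = -3 ⇒ C2 = -3.
The right endpoint x = 6 is free, so the natural (transversality) condition is ∂L/∂y' |_{x=6} = 0, i.e. y'(6) = 0.
Compute y'(x) = −3 x + C1, so y'(6) = −18 + C1 = 0 ⇒ C1 = 18.
Therefore the extremal is
    y(x) = −(3/2) x^2 + 18 x − 3.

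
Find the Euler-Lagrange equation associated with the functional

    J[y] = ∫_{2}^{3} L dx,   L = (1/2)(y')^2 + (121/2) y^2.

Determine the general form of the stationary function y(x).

The Lagrangian is L = (1/2)(y')^2 + (121/2) y^2.
∂L/∂y = 121y.
∂L/∂y' = y'.
The Euler-Lagrange equation d/dx(∂L/∂y') − ∂L/∂y = 0 becomes:
    y'' - 121 y = 0
General solution: y(x) = A e^(11x) + B e^(-11x), where A and B are arbitrary constants fixed by the endpoint conditions.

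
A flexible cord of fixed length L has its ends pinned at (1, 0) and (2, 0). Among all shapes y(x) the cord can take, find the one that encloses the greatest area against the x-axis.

Set up the augmented Lagrangian using a multiplier λ for the length constraint:
    F(y, y') = y − λ sqrt(1 + y'^2).
F has no explicit x dependence, so the Beltrami identity yields a first integral
    F − y' ∂F/∂y' = C.
Compute ∂F/∂y' = −λ y' / sqrt(1 + y'^2). Then
    y − λ sqrt(1 + y'^2) + λ y'^2 / sqrt(1 + y'^2) = C
    ⇒  y − λ / sqrt(1 + y'^2) = C.
Solving for y' and integrating gives
    (x − a)^2 + (y − b)^2 = λ^2,
a circular arc of radius λ. The constants a, b are determined by the endpoint conditions y(1) = y(2) = 0, and λ is fixed implicitly by the length constraint
    ∫_{1}^{2} sqrt(1 + y'^2) dx = L.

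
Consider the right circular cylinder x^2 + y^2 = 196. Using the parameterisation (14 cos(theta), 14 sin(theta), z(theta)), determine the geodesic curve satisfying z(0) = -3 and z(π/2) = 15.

Parameterise the cylinder of radius R = 14 as
    r(θ) = (14 cos θ, 14 sin θ, z(θ)).
The arc-length element is
    ds = sqrt(196 + (dz/dθ)^2) dθ,
so the Lagrangian is L = sqrt(196 + z'^2).
L depends on z' only, not on z or θ, so ∂L/∂z = 0 and
    ∂L/∂z' = z' / sqrt(196 + z'^2).
The Euler-Lagrange equation gives
    d/dθ( z' / sqrt(196 + z'^2) ) = 0,
so z' is constant. Integrating once:
    z(θ) = a θ + b,
a helix on the cylinder (a straight line when the cylinder is unrolled). The constants a, b are determined by the endpoint conditions.
With endpoint conditions z(0) = -3 and z(π/2) = 15: from z(0) = b we get b = -3, and a·π/2 + -3 = 15 gives a = 36/π, so
    z(θ) = (36/π) θ − 3.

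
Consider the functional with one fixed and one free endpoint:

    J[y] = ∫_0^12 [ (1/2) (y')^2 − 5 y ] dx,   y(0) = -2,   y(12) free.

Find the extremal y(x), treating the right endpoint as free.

The Lagrangian L = (1/2) (y')^2 − 5 y gives
    ∂L/∂y = −5,   ∂L/∂y' = y'.
Euler-Lagrange: d/dx(y') − (−5) = 0, i.e. y'' + 5 = 0, so
    y(x) = −(5/2) x^2 + C1 x + C2.
Fixed left endpoint y(0) = -2 ⇒ C2 = -2.
The right endpoint x = 12 is free, so the natural (transversality) condition is ∂L/∂y' |_{x=12} = 0, i.e. y'(12) = 0.
Compute y'(x) = −5 x + C1, so y'(12) = −60 + C1 = 0 ⇒ C1 = 60.
Therefore the extremal is
    y(x) = −(5/2) x^2 + 60 x − 2.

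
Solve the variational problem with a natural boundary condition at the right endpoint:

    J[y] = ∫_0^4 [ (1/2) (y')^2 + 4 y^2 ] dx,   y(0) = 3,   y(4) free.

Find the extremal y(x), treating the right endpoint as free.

The Lagrangian L = (1/2) (y')^2 + 4 y^2 gives
    ∂L/∂y = 8 y,   ∂L/∂y' = y'.
Euler-Lagrange: y'' − 8 y = 0.
With k = sqrt(8), the general solution is
    y(x) = A cosh(sqrt(8) x) + B sinh(sqrt(8) x).
Fixed left endpoint y(0) = 3 ⇒ A = 3.
The right endpoint x = 4 is free, so the natural (transversality) condition is ∂L/∂y' |_{x=4} = 0, i.e. y'(4) = 0.
Compute y'(x) = A k sinh(k x) + B k cosh(k x), so
    y'(4) = A k sinh(k·4) + B k cosh(k·4) = 0
    ⇒ B = −A tanh(k·4) = − 3 tanh(sqrt(8)·4).
Therefore the extremal is
    y(x) = 3 cosh(sqrt(8) x) − 3 tanh(sqrt(8)·4) sinh(sqrt(8) x).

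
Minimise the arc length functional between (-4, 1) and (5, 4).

Arc-length functional: J[y] = ∫ sqrt(1 + (y')^2) dx.
Lagrangian L = sqrt(1 + (y')^2) has no explicit y dependence, so ∂L/∂y = 0 and the Euler-Lagrange equation gives
    d/dx( y' / sqrt(1 + (y')^2) ) = 0  ⇒  y' / sqrt(1 + (y')^2) = const.
Hence y' is constant, so y(x) is affine.
Fitting the endpoints (-4, 1) and (5, 4):
    slope m = (4 − 1) / (5 − (-4)) = 1/3,
    intercept c = 1 − m·(-4) = 7/3.
Extremal: y(x) = (1/3) x + 7/3.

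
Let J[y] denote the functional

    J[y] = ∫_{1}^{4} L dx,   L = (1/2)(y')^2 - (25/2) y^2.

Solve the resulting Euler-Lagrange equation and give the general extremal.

The Lagrangian is L = (1/2)(y')^2 - (25/2) y^2.
∂L/∂y = -25y.
∂L/∂y' = y'.
The Euler-Lagrange equation d/dx(∂L/∂y') − ∂L/∂y = 0 becomes:
    y'' + 25 y = 0
General solution: y(x) = A sin(5x) + B cos(5x), where A and B are arbitrary constants fixed by the endpoint conditions.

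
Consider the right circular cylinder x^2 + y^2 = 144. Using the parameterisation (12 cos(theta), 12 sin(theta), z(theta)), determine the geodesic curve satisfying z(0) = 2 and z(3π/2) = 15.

Parameterise the cylinder of radius R = 12 as
    r(θ) = (12 cos θ, 12 sin θ, z(θ)).
The arc-length element is
    ds = sqrt(144 + (dz/dθ)^2) dθ,
so the Lagrangian is L = sqrt(144 + z'^2).
L depends on z' only, not on z or θ, so ∂L/∂z = 0 and
    ∂L/∂z' = z' / sqrt(144 + z'^2).
The Euler-Lagrange equation gives
    d/dθ( z' / sqrt(144 + z'^2) ) = 0,
so z' is constant. Integrating once:
    z(θ) = a θ + b,
a helix on the cylinder (a straight line when the cylinder is unrolled). The constants a, b are determined by the endpoint conditions.
With endpoint conditions z(0) = 2 and z(3π/2) = 15: from z(0) = b we get b = 2, and a·3π/2 + 2 = 15 gives a = 26/(3π), so
    z(θ) = (26/(3π)) θ + 2.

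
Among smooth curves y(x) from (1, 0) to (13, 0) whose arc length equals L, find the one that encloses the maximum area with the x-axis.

Set up the augmented Lagrangian using a multiplier λ for the length constraint:
    F(y, y') = y − λ sqrt(1 + y'^2).
F has no explicit x dependence, so the Beltrami identity yields a first integral
    F − y' ∂F/∂y' = C.
Compute ∂F/∂y' = −λ y' / sqrt(1 + y'^2). Then
    y − λ sqrt(1 + y'^2) + λ y'^2 / sqrt(1 + y'^2) = C
    ⇒  y − λ / sqrt(1 + y'^2) = C.
Solving for y' and integrating gives
    (x − a)^2 + (y − b)^2 = λ^2,
a circular arc of radius λ. The constants a, b are determined by the endpoint conditions y(1) = y(13) = 0, and λ is fixed implicitly by the length constraint
    ∫_{1}^{13} sqrt(1 + y'^2) dx = L.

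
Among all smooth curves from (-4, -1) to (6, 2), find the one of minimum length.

Arc-length functional: J[y] = ∫ sqrt(1 + (y')^2) dx.
Lagrangian L = sqrt(1 + (y')^2) has no explicit y dependence, so ∂L/∂y = 0 and the Euler-Lagrange equation gives
    d/dx( y' / sqrt(1 + (y')^2) ) = 0  ⇒  y' / sqrt(1 + (y')^2) = const.
Hence y' is constant, so y(x) is affine.
Fitting the endpoints (-4, -1) and (6, 2):
    slope m = (2 − (-1)) / (6 − (-4)) = 3/10,
    intercept c = (-1) − m·(-4) = 1/5.
Extremal: y(x) = (3/10) x + 1/5.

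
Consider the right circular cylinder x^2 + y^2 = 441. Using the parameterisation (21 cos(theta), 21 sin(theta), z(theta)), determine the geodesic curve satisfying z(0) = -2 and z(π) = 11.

Parameterise the cylinder of radius R = 21 as
    r(θ) = (21 cos θ, 21 sin θ, z(θ)).
The arc-length element is
    ds = sqrt(441 + (dz/dθ)^2) dθ,
so the Lagrangian is L = sqrt(441 + z'^2).
L depends on z' only, not on z or θ, so ∂L/∂z = 0 and
    ∂L/∂z' = z' / sqrt(441 + z'^2).
The Euler-Lagrange equation gives
    d/dθ( z' / sqrt(441 + z'^2) ) = 0,
so z' is constant. Integrating once:
    z(θ) = a θ + b,
a helix on the cylinder (a straight line when the cylinder is unrolled). The constants a, b are determined by the endpoint conditions.
With endpoint conditions z(0) = -2 and z(π) = 11: from z(0) = b we get b = -2, and a·π + -2 = 11 gives a = 13/π, so
    z(θ) = (13/π) θ − 2.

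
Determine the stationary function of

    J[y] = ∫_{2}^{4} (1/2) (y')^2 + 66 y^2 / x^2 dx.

The Lagrangian is L = (1/2) (y')^2 + 66 y^2 / x^2.
Compute ∂L/∂y = 132y/x^2, ∂L/∂y' = y'.
The Euler-Lagrange equation d/dx(∂L/∂y') − ∂L/∂y = 0 reduces to
    y'' − 132/x^2 · y = 0  (x > 0).
Its general solution is
    y(x) = A x^12 + B x^(-11),
with A, B fixed by the endpoint conditions.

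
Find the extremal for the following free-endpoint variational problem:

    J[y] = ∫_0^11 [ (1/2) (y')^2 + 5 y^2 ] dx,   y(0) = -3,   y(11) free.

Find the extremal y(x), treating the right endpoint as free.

The Lagrangian L = (1/2) (y')^2 + 5 y^2 gives
    ∂L/∂y = 10 y,   ∂L/∂y' = y'.
Euler-Lagrange: y'' − 10 y = 0.
With k = sqrt(10), the general solution is
    y(x) = A cosh(sqrt(10) x) + B sinh(sqrt(10) x).
Fixed left endpoint y(0) = -3 ⇒ A = -3.
The right endpoint x = 11 is free, so the natural (transversality) condition is ∂L/∂y' |_{x=11} = 0, i.e. y'(11) = 0.
Compute y'(x) = A k sinh(k x) + B k cosh(k x), so
    y'(11) = A k sinh(k·11) + B k cosh(k·11) = 0
    ⇒ B = −A tanh(k·11) = 3 tanh(sqrt(10)·11).
Therefore the extremal is
    y(x) = −3 cosh(sqrt(10) x) + 3 tanh(sqrt(10)·11) sinh(sqrt(10) x).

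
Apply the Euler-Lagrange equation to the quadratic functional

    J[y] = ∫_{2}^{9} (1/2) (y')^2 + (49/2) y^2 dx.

The Lagrangian is L = (1/2) (y')^2 + (49/2) y^2.
Compute ∂L/∂y = 49y, ∂L/∂y' = y'.
The Euler-Lagrange equation d/dx(∂L/∂y') − ∂L/∂y = 0 reduces to
    y'' − 49 y = 0.
Its general solution is
    y(x) = A e^(7x) + B e^(−7x),
with A, B fixed by the endpoint conditions.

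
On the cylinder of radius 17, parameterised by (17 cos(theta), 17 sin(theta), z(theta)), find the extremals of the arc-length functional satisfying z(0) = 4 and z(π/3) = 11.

Parameterise the cylinder of radius R = 17 as
    r(θ) = (17 cos θ, 17 sin θ, z(θ)).
The arc-length element is
    ds = sqrt(289 + (dz/dθ)^2) dθ,
so the Lagrangian is L = sqrt(289 + z'^2).
L depends on z' only, not on z or θ, so ∂L/∂z = 0 and
    ∂L/∂z' = z' / sqrt(289 + z'^2).
The Euler-Lagrange equation gives
    d/dθ( z' / sqrt(289 + z'^2) ) = 0,
so z' is constant. Integrating once:
    z(θ) = a θ + b,
a helix on the cylinder (a straight line when the cylinder is unrolled). The constants a, b are determined by the endpoint conditions.
With endpoint conditions z(0) = 4 and z(π/3) = 11: from z(0) = b we get b = 4, and a·π/3 + 4 = 11 gives a = 21/π, so
    z(θ) = (21/π) θ + 4.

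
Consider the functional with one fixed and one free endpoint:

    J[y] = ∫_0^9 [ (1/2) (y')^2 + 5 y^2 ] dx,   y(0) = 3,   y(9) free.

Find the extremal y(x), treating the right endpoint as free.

The Lagrangian L = (1/2) (y')^2 + 5 y^2 gives
    ∂L/∂y = 10 y,   ∂L/∂y' = y'.
Euler-Lagrange: y'' − 10 y = 0.
With k = sqrt(10), the general solution is
    y(x) = A cosh(sqrt(10) x) + B sinh(sqrt(10) x).
Fixed left endpoint y(0) = 3 ⇒ A = 3.
The right endpoint x = 9 is free, so the natural (transversality) condition is ∂L/∂y' |_{x=9} = 0, i.e. y'(9) = 0.
Compute y'(x) = A k sinh(k x) + B k cosh(k x), so
    y'(9) = A k sinh(k·9) + B k cosh(k·9) = 0
    ⇒ B = −A tanh(k·9) = − 3 tanh(sqrt(10)·9).
Therefore the extremal is
    y(x) = 3 cosh(sqrt(10) x) − 3 tanh(sqrt(10)·9) sinh(sqrt(10) x).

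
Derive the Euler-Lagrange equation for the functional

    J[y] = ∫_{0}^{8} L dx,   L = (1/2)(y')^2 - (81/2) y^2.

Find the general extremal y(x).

The Lagrangian is L = (1/2)(y')^2 - (81/2) y^2.
∂L/∂y = -81y.
∂L/∂y' = y'.
The Euler-Lagrange equation d/dx(∂L/∂y') − ∂L/∂y = 0 becomes:
    y'' + 81 y = 0
General solution: y(x) = A sin(9x) + B cos(9x), where A and B are arbitrary constants fixed by the endpoint conditions.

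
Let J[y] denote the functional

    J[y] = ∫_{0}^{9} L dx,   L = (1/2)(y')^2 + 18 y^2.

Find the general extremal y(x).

The Lagrangian is L = (1/2)(y')^2 + 18 y^2.
∂L/∂y = 36y.
∂L/∂y' = y'.
The Euler-Lagrange equation d/dx(∂L/∂y') − ∂L/∂y = 0 becomes:
    y'' - 36 y = 0
General solution: y(x) = A e^(6x) + B e^(-6x), where A and B are arbitrary constants fixed by the endpoint conditions.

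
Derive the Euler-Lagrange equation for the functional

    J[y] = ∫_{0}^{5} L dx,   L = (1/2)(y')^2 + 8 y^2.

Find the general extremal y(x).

The Lagrangian is L = (1/2)(y')^2 + 8 y^2.
∂L/∂y = 16y.
∂L/∂y' = y'.
The Euler-Lagrange equation d/dx(∂L/∂y') − ∂L/∂y = 0 becomes:
    y'' - 16 y = 0
General solution: y(x) = A e^(4x) + B e^(-4x), where A and B are arbitrary constants fixed by the endpoint conditions.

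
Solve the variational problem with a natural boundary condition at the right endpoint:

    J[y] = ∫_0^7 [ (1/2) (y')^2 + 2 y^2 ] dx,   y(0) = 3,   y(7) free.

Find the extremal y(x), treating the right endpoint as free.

The Lagrangian L = (1/2) (y')^2 + 2 y^2 gives
    ∂L/∂y = 4 y,   ∂L/∂y' = y'.
Euler-Lagrange: y'' − 4 y = 0.
With k = 2, the general solution is
    y(x) = A cosh(2 x) + B sinh(2 x).
Fixed left endpoint y(0) = 3 ⇒ A = 3.
The right endpoint x = 7 is free, so the natural (transversality) condition is ∂L/∂y' |_{x=7} = 0, i.e. y'(7) = 0.
Compute y'(x) = A k sinh(k x) + B k cosh(k x), so
    y'(7) = A k sinh(k·7) + B k cosh(k·7) = 0
    ⇒ B = −A tanh(k·7) = − 3 tanh(2·7).
Therefore the extremal is
    y(x) = 3 cosh(2 x) − 3 tanh(2·7) sinh(2 x).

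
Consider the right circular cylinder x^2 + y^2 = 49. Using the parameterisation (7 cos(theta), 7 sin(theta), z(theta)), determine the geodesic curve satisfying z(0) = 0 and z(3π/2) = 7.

Parameterise the cylinder of radius R = 7 as
    r(θ) = (7 cos θ, 7 sin θ, z(θ)).
The arc-length element is
    ds = sqrt(49 + (dz/dθ)^2) dθ,
so the Lagrangian is L = sqrt(49 + z'^2).
L depends on z' only, not on z or θ, so ∂L/∂z = 0 and
    ∂L/∂z' = z' / sqrt(49 + z'^2).
The Euler-Lagrange equation gives
    d/dθ( z' / sqrt(49 + z'^2) ) = 0,
so z' is constant. Integrating once:
    z(θ) = a θ + b,
a helix on the cylinder (a straight line when the cylinder is unrolled). The constants a, b are determined by the endpoint conditions.
With endpoint conditions z(0) = 0 and z(3π/2) = 7: from z(0) = b we get b = 0, and a·3π/2 + 0 = 7 gives a = 14/(3π), so
    z(θ) = (14/(3π)) θ.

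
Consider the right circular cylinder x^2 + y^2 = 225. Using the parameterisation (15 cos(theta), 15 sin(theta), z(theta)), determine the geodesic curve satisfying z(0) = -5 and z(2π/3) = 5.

Parameterise the cylinder of radius R = 15 as
    r(θ) = (15 cos θ, 15 sin θ, z(θ)).
The arc-length element is
    ds = sqrt(225 + (dz/dθ)^2) dθ,
so the Lagrangian is L = sqrt(225 + z'^2).
L depends on z' only, not on z or θ, so ∂L/∂z = 0 and
    ∂L/∂z' = z' / sqrt(225 + z'^2).
The Euler-Lagrange equation gives
    d/dθ( z' / sqrt(225 + z'^2) ) = 0,
so z' is constant. Integrating once:
    z(θ) = a θ + b,
a helix on the cylinder (a straight line when the cylinder is unrolled). The constants a, b are determined by the endpoint conditions.
With endpoint conditions z(0) = -5 and z(2π/3) = 5: from z(0) = b we get b = -5, and a·2π/3 + -5 = 5 gives a = 15/π, so
    z(θ) = (15/π) θ − 5.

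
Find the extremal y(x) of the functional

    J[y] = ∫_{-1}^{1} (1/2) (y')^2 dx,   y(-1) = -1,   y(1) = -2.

The Lagrangian is L = (1/2) (y')^2.
Compute ∂L/∂y = 0, ∂L/∂y' = y'.
The Euler-Lagrange equation d/dx(∂L/∂y') − ∂L/∂y = 0 reduces to
    y'' = 0.
Its general solution is
    y(x) = A x + B,
with A, B fixed by the endpoint conditions.
Applying the endpoint conditions y(-1) = -1 and y(1) = -2: solve A·-1 + B = -1 and A·1 + B = -2. Subtracting gives A(1 − -1) = -2 − -1, so A = -1/2, and B = -1 − A·-1 = -3/2. Therefore
    y(x) = (-1/2) x - 3/2.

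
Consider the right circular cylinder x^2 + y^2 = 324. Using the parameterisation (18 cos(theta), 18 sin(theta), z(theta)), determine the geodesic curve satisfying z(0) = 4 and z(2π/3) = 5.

Parameterise the cylinder of radius R = 18 as
    r(θ) = (18 cos θ, 18 sin θ, z(θ)).
The arc-length element is
    ds = sqrt(324 + (dz/dθ)^2) dθ,
so the Lagrangian is L = sqrt(324 + z'^2).
L depends on z' only, not on z or θ, so ∂L/∂z = 0 and
    ∂L/∂z' = z' / sqrt(324 + z'^2).
The Euler-Lagrange equation gives
    d/dθ( z' / sqrt(324 + z'^2) ) = 0,
so z' is constant. Integrating once:
    z(θ) = a θ + b,
a helix on the cylinder (a straight line when the cylinder is unrolled). The constants a, b are determined by the endpoint conditions.
With endpoint conditions z(0) = 4 and z(2π/3) = 5: from z(0) = b we get b = 4, and a·2π/3 + 4 = 5 gives a = 3/(2π), so
    z(θ) = (3/(2π)) θ + 4.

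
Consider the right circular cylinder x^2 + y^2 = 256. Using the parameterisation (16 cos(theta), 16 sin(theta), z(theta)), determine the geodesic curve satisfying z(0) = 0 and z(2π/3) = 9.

Parameterise the cylinder of radius R = 16 as
    r(θ) = (16 cos θ, 16 sin θ, z(θ)).
The arc-length element is
    ds = sqrt(256 + (dz/dθ)^2) dθ,
so the Lagrangian is L = sqrt(256 + z'^2).
L depends on z' only, not on z or θ, so ∂L/∂z = 0 and
    ∂L/∂z' = z' / sqrt(256 + z'^2).
The Euler-Lagrange equation gives
    d/dθ( z' / sqrt(256 + z'^2) ) = 0,
so z' is constant. Integrating once:
    z(θ) = a θ + b,
a helix on the cylinder (a straight line when the cylinder is unrolled). The constants a, b are determined by the endpoint conditions.
With endpoint conditions z(0) = 0 and z(2π/3) = 9: from z(0) = b we get b = 0, and a·2π/3 + 0 = 9 gives a = 27/(2π), so
    z(θ) = (27/(2π)) θ.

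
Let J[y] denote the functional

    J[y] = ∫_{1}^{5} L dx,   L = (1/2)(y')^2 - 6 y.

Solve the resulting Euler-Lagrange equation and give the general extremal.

The Lagrangian is L = (1/2)(y')^2 - 6 y.
∂L/∂y = -6.
∂L/∂y' = y'.
The Euler-Lagrange equation d/dx(∂L/∂y') − ∂L/∂y = 0 becomes:
    y'' + 6 = 0
General solution: y(x) = -3 x^2 + A x + B, where A and B are arbitrary constants fixed by the endpoint conditions.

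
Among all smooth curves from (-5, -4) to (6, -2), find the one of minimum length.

Arc-length functional: J[y] = ∫ sqrt(1 + (y')^2) dx.
Lagrangian L = sqrt(1 + (y')^2) has no explicit y dependence, so ∂L/∂y = 0 and the Euler-Lagrange equation gives
    d/dx( y' / sqrt(1 + (y')^2) ) = 0  ⇒  y' / sqrt(1 + (y')^2) = const.
Hence y' is constant, so y(x) is affine.
Fitting the endpoints (-5, -4) and (6, -2):
    slope m = ((-2) − (-4)) / (6 − (-5)) = 2/11,
    intercept c = (-4) − m·(-5) = -34/11.
Extremal: y(x) = (2/11) x - 34/11.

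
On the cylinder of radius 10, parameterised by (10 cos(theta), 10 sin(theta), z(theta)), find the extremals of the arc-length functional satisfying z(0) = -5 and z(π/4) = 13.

Parameterise the cylinder of radius R = 10 as
    r(θ) = (10 cos θ, 10 sin θ, z(θ)).
The arc-length element is
    ds = sqrt(100 + (dz/dθ)^2) dθ,
so the Lagrangian is L = sqrt(100 + z'^2).
L depends on z' only, not on z or θ, so ∂L/∂z = 0 and
    ∂L/∂z' = z' / sqrt(100 + z'^2).
The Euler-Lagrange equation gives
    d/dθ( z' / sqrt(100 + z'^2) ) = 0,
so z' is constant. Integrating once:
    z(θ) = a θ + b,
a helix on the cylinder (a straight line when the cylinder is unrolled). The constants a, b are determined by the endpoint conditions.
With endpoint conditions z(0) = -5 and z(π/4) = 13: from z(0) = b we get b = -5, and a·π/4 + -5 = 13 gives a = 72/π, so
    z(θ) = (72/π) θ − 5.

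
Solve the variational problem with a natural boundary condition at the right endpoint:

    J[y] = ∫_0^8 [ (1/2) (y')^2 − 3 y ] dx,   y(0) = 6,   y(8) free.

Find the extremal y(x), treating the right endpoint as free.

The Lagrangian L = (1/2) (y')^2 − 3 y gives
    ∂L/∂y = −3,   ∂L/∂y' = y'.
Euler-Lagrange: d/dx(y') − (−3) = 0, i.e. y'' + 3 = 0, so
    y(x) = −(3/2) x^2 + C1 x + C2.
Fixed left endpoint y(0) = 6 ⇒ C2 = 6.
The right endpoint x = 8 is free, so the natural (transversality) condition is ∂L/∂y' |_{x=8} = 0, i.e. y'(8) = 0.
Compute y'(x) = −3 x + C1, so y'(8) = −24 + C1 = 0 ⇒ C1 = 24.
Therefore the extremal is
    y(x) = −(3/2) x^2 + 24 x + 6.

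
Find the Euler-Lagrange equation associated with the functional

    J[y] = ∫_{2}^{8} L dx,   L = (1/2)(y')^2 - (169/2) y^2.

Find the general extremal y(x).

The Lagrangian is L = (1/2)(y')^2 - (169/2) y^2.
∂L/∂y = -169y.
∂L/∂y' = y'.
The Euler-Lagrange equation d/dx(∂L/∂y') − ∂L/∂y = 0 becomes:
    y'' + 169 y = 0
General solution: y(x) = A sin(13x) + B cos(13x), where A and B are arbitrary constants fixed by the endpoint conditions.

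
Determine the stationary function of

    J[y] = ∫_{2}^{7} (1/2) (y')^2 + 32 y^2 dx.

The Lagrangian is L = (1/2) (y')^2 + 32 y^2.
Compute ∂L/∂y = 64y, ∂L/∂y' = y'.
The Euler-Lagrange equation d/dx(∂L/∂y') − ∂L/∂y = 0 reduces to
    y'' − 64 y = 0.
Its general solution is
    y(x) = A e^(8x) + B e^(−8x),
with A, B fixed by the endpoint conditions.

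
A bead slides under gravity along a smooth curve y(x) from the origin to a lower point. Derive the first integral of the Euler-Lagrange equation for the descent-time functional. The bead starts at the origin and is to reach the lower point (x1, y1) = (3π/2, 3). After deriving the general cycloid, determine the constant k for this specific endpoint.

The Lagrangian L = sqrt((1 + y'^2) / y) has no explicit x dependence, so the Beltrami identity applies:
    L − y' ∂L/∂y' = C.
Compute ∂L/∂y' = y' / sqrt(y (1 + y'^2)).
Substitute:
    sqrt((1 + y'^2)/y) − y'·y' / sqrt(y (1 + y'^2))
    = (1 + y'^2) / sqrt(y (1 + y'^2)) − y'^2 / sqrt(y (1 + y'^2))
    = 1 / sqrt(y (1 + y'^2)) = C.
Squaring and rearranging gives the first integral
    y (1 + y'^2) = 1/C^2 =: k   (constant).
Solving this first-order ODE by the substitution
    y = (k/2)(1 − cos θ)
yields the cycloid parameterisation
    x(θ) = (k/2)(θ − sin θ),   y(θ) = (k/2)(1 − cos θ).
The constant k is fixed by the endpoint condition.
Now fit the given lower endpoint (x1, y1) = (3π/2, 3). At the bottom of the first arch (θ = π), the parametric equations give
    y(π) = (k/2)(1 − cos π) = k,
    x(π) = (k/2)(π − sin π) = kπ/2.
Matching y(π) = 3 gives k = 3, consistent with x(π) = 3π/2. Therefore the specific cycloid is
    x(θ) = (3/2)(θ − sin θ),   y(θ) = (3/2)(1 − cos θ).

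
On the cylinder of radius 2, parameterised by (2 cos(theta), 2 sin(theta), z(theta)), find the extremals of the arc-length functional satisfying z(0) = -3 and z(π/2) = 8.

Parameterise the cylinder of radius R = 2 as
    r(θ) = (2 cos θ, 2 sin θ, z(θ)).
The arc-length element is
    ds = sqrt(4 + (dz/dθ)^2) dθ,
so the Lagrangian is L = sqrt(4 + z'^2).
L depends on z' only, not on z or θ, so ∂L/∂z = 0 and
    ∂L/∂z' = z' / sqrt(4 + z'^2).
The Euler-Lagrange equation gives
    d/dθ( z' / sqrt(4 + z'^2) ) = 0,
so z' is constant. Integrating once:
    z(θ) = a θ + b,
a helix on the cylinder (a straight line when the cylinder is unrolled). The constants a, b are determined by the endpoint conditions.
With endpoint conditions z(0) = -3 and z(π/2) = 8: from z(0) = b we get b = -3, and a·π/2 + -3 = 8 gives a = 22/π, so
    z(θ) = (22/π) θ − 3.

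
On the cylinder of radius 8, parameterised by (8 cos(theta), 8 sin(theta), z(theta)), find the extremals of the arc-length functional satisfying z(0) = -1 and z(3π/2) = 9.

Parameterise the cylinder of radius R = 8 as
    r(θ) = (8 cos θ, 8 sin θ, z(θ)).
The arc-length element is
    ds = sqrt(64 + (dz/dθ)^2) dθ,
so the Lagrangian is L = sqrt(64 + z'^2).
L depends on z' only, not on z or θ, so ∂L/∂z = 0 and
    ∂L/∂z' = z' / sqrt(64 + z'^2).
The Euler-Lagrange equation gives
    d/dθ( z' / sqrt(64 + z'^2) ) = 0,
so z' is constant. Integrating once:
    z(θ) = a θ + b,
a helix on the cylinder (a straight line when the cylinder is unrolled). The constants a, b are determined by the endpoint conditions.
With endpoint conditions z(0) = -1 and z(3π/2) = 9: from z(0) = b we get b = -1, and a·3π/2 + -1 = 9 gives a = 20/(3π), so
    z(θ) = (20/(3π)) θ − 1.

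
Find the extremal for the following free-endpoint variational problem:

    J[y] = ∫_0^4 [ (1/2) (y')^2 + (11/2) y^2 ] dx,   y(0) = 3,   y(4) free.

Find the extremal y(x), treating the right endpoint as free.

The Lagrangian L = (1/2) (y')^2 + (11/2) y^2 gives
    ∂L/∂y = 11 y,   ∂L/∂y' = y'.
Euler-Lagrange: y'' − 11 y = 0.
With k = sqrt(11), the general solution is
    y(x) = A cosh(sqrt(11) x) + B sinh(sqrt(11) x).
Fixed left endpoint y(0) = 3 ⇒ A = 3.
The right endpoint x = 4 is free, so the natural (transversality) condition is ∂L/∂y' |_{x=4} = 0, i.e. y'(4) = 0.
Compute y'(x) = A k sinh(k x) + B k cosh(k x), so
    y'(4) = A k sinh(k·4) + B k cosh(k·4) = 0
    ⇒ B = −A tanh(k·4) = − 3 tanh(sqrt(11)·4).
Therefore the extremal is
    y(x) = 3 cosh(sqrt(11) x) − 3 tanh(sqrt(11)·4) sinh(sqrt(11) x).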